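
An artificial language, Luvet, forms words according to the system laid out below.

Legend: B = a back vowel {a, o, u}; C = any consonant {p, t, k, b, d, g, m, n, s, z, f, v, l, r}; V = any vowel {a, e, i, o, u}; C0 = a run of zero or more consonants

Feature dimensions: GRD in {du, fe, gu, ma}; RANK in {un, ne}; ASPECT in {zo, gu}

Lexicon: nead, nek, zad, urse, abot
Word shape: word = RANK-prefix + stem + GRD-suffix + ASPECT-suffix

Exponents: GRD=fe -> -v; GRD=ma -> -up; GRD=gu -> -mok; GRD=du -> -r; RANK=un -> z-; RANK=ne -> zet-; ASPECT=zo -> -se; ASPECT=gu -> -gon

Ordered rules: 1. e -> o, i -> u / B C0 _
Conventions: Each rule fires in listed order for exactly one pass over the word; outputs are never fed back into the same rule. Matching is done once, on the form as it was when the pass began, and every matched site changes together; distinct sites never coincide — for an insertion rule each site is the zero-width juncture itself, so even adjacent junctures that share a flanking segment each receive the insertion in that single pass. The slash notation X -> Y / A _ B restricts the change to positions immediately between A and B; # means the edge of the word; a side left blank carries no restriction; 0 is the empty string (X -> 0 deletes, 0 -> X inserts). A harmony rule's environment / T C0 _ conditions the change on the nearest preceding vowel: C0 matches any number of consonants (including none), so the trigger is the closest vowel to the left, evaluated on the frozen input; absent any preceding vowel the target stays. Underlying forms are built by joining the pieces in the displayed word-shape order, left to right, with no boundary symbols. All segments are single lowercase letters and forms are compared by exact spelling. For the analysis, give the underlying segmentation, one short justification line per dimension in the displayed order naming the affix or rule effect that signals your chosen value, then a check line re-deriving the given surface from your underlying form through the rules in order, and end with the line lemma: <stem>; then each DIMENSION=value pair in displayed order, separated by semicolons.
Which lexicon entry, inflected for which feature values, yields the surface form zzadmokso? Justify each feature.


underlying: z-zad-mok-se
GRD=gu - signalled by the affix -mok
RANK=un - signalled by the affix z-
ASPECT=zo - signalled by the affix -se
check: zzadmokse -> zzadmokso
lemma: zad; GRD=gu; RANK=un; ASPECT=zo


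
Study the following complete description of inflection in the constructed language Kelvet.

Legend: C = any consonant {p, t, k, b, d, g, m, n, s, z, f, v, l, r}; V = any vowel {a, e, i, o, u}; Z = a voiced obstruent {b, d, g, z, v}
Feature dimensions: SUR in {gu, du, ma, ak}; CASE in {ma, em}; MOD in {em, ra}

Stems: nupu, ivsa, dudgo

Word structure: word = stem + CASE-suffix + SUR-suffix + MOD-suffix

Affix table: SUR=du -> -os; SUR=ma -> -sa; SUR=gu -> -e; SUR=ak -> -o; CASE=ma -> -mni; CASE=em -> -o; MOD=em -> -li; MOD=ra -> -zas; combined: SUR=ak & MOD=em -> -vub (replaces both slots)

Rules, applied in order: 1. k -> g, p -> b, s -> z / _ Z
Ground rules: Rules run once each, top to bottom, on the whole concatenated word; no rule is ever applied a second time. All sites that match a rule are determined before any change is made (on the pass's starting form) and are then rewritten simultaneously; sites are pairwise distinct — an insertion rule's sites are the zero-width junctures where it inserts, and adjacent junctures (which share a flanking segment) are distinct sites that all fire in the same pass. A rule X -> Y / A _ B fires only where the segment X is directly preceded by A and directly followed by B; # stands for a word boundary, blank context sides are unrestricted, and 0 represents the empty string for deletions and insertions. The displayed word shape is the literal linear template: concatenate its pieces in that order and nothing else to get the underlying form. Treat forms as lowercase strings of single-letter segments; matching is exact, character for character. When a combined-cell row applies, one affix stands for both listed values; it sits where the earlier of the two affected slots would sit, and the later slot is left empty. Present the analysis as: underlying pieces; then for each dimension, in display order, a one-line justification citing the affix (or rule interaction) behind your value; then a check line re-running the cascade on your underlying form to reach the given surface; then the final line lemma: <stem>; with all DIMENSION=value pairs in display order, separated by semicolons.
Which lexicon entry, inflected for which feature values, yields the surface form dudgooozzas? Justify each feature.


underlying: dudgo-o-os-zas
SUR=du - signalled by the affix -os
CASE=em - signalled by the affix -o
MOD=ra - signalled by the affix -zas
check: dudgoooszas -> dudgooozzas
lemma: dudgo; SUR=du; CASE=em; MOD=ra


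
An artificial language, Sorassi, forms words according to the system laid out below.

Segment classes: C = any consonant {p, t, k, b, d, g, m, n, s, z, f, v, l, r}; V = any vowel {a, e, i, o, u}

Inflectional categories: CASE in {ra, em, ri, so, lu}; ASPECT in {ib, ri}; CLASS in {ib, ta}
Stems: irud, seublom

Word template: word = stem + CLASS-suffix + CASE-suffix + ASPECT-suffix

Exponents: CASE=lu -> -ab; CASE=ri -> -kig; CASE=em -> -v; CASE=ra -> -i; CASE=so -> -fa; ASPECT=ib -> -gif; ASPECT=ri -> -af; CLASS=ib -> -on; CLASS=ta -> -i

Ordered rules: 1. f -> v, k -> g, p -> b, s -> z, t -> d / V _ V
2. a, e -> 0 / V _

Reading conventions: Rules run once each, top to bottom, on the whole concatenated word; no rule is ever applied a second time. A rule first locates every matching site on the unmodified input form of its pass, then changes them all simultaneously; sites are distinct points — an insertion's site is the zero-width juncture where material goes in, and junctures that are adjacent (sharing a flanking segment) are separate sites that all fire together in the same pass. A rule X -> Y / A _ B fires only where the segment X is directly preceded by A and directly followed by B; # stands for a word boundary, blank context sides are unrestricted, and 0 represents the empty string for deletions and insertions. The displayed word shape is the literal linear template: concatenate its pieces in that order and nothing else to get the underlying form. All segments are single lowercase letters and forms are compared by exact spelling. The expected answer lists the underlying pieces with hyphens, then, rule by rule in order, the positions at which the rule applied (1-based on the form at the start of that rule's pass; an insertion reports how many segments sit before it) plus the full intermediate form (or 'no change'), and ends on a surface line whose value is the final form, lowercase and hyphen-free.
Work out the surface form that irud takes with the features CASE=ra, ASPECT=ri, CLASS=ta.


underlying: irud-i-i-af
1. f -> v, k -> g, p -> b, s -> z, t -> d / V _ V: no change
2. a, e -> 0 / V _: fires at position(s) 7: irudiif
surface: irudiif


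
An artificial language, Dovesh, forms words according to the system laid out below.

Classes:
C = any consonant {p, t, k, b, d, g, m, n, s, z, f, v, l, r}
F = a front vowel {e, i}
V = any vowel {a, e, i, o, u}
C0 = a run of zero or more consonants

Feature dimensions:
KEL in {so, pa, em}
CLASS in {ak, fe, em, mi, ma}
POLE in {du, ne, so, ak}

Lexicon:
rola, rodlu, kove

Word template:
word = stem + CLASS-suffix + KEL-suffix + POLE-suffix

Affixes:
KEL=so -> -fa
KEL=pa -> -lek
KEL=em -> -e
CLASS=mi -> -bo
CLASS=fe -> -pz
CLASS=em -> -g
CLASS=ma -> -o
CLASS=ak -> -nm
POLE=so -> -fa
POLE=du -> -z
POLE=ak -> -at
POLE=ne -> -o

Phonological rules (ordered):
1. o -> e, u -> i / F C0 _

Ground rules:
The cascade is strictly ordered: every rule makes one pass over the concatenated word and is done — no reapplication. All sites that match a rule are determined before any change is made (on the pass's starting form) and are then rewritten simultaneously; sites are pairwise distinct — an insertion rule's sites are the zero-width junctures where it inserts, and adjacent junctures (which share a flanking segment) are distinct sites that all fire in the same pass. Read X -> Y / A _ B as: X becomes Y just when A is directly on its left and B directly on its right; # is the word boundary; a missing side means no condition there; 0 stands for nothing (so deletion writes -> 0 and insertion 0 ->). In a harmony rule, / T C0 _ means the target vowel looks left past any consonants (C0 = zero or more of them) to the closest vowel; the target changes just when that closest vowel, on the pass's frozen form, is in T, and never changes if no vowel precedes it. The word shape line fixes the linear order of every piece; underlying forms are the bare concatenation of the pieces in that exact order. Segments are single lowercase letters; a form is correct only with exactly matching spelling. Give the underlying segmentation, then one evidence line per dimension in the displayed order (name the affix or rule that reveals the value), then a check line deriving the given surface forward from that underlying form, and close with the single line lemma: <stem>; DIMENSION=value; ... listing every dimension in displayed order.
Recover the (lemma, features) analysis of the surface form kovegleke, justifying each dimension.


underlying: kove-g-lek-o
KEL=pa - signalled by the affix -lek
CLASS=em - signalled by the affix -g
POLE=ne - signalled by the affix -o
check: kovegleko -> kovegleke
lemma: kove; KEL=pa; CLASS=em; POLE=ne


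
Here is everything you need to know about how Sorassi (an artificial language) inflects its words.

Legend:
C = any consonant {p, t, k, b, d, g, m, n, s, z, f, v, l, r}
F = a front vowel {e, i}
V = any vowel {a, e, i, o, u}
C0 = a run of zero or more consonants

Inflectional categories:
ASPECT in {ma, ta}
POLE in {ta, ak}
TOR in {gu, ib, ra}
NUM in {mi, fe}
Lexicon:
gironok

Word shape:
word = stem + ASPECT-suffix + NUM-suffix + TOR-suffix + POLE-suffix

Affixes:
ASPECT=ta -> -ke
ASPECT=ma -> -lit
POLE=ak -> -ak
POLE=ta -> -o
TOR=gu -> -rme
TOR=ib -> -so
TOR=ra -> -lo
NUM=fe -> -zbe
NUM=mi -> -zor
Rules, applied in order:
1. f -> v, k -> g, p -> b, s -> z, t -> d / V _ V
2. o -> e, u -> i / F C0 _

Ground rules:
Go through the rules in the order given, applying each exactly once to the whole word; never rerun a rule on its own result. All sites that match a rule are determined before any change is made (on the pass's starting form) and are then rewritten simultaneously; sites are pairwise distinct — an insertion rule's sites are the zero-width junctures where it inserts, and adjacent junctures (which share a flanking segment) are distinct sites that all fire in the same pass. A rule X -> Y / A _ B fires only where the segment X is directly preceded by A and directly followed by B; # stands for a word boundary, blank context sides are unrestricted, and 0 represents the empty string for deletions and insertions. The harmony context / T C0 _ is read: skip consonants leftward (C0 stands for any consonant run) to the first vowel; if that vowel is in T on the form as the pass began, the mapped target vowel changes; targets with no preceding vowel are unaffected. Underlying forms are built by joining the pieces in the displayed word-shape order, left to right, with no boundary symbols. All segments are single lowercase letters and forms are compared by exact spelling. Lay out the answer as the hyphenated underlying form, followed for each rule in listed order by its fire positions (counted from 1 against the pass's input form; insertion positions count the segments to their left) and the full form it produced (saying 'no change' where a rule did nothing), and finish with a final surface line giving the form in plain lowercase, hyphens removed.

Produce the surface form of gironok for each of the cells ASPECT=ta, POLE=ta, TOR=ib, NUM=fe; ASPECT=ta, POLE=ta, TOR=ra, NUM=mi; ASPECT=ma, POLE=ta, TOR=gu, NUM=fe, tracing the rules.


cell ASPECT=ta, POLE=ta, TOR=ib, NUM=fe:
underlying: gironok-ke-zbe-so-o
1. f -> v, k -> g, p -> b, s -> z, t -> d / V _ V: fires at position(s) 13: gironokkezbezoo
2. o -> e, u -> i / F C0 _: fires at position(s) 4, 14: girenokkezbezeo
surface: girenokkezbezeo

cell ASPECT=ta, POLE=ta, TOR=ra, NUM=mi:
underlying: gironok-ke-zor-lo-o
1. f -> v, k -> g, p -> b, s -> z, t -> d / V _ V: no change
2. o -> e, u -> i / F C0 _: fires at position(s) 4, 11: girenokkezerloo
surface: girenokkezerloo

cell ASPECT=ma, POLE=ta, TOR=gu, NUM=fe:
underlying: gironok-lit-zbe-rme-o
1. f -> v, k -> g, p -> b, s -> z, t -> d / V _ V: no change
2. o -> e, u -> i / F C0 _: fires at position(s) 4, 17: girenoklitzbermee
surface: girenoklitzbermee


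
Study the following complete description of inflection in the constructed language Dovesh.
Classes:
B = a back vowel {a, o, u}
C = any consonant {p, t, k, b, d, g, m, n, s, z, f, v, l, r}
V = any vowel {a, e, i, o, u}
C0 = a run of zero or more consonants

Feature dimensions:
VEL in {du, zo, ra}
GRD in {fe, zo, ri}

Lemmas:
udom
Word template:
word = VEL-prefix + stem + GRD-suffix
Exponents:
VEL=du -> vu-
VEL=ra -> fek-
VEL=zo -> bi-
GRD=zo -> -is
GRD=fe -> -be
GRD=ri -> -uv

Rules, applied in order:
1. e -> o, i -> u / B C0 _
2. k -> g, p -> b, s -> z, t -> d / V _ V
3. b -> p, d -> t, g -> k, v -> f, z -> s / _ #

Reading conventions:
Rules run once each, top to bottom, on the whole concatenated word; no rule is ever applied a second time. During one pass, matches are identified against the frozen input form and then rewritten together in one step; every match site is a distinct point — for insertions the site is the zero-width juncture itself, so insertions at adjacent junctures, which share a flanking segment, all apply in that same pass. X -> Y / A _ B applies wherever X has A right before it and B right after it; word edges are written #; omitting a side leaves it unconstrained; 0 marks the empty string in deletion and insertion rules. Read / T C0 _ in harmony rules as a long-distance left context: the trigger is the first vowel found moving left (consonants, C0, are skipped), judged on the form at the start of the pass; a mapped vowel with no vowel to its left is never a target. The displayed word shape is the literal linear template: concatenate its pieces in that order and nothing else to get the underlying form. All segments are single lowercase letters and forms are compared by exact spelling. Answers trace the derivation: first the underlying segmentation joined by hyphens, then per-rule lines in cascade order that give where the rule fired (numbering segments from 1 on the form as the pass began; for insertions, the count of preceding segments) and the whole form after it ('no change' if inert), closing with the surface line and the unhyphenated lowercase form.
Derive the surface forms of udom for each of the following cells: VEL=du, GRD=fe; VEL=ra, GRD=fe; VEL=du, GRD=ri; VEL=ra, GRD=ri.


cell VEL=du, GRD=fe:
underlying: vu-udom-be
1. e -> o, i -> u / B C0 _: fires at position(s) 8: vuudombo
2. k -> g, p -> b, s -> z, t -> d / V _ V: no change
3. b -> p, d -> t, g -> k, v -> f, z -> s / _ #: no change
surface: vuudombo

cell VEL=ra, GRD=fe:
underlying: fek-udom-be
1. e -> o, i -> u / B C0 _: fires at position(s) 9: fekudombo
2. k -> g, p -> b, s -> z, t -> d / V _ V: fires at position(s) 3: fegudombo
3. b -> p, d -> t, g -> k, v -> f, z -> s / _ #: no change
surface: fegudombo

cell VEL=du, GRD=ri:
underlying: vu-udom-uv
1. e -> o, i -> u / B C0 _: no change
2. k -> g, p -> b, s -> z, t -> d / V _ V: no change
3. b -> p, d -> t, g -> k, v -> f, z -> s / _ #: fires at position(s) 8: vuudomuf
surface: vuudomuf

cell VEL=ra, GRD=ri:
underlying: fek-udom-uv
1. e -> o, i -> u / B C0 _: no change
2. k -> g, p -> b, s -> z, t -> d / V _ V: fires at position(s) 3: fegudomuv
3. b -> p, d -> t, g -> k, v -> f, z -> s / _ #: fires at position(s) 9: fegudomuf
surface: fegudomuf


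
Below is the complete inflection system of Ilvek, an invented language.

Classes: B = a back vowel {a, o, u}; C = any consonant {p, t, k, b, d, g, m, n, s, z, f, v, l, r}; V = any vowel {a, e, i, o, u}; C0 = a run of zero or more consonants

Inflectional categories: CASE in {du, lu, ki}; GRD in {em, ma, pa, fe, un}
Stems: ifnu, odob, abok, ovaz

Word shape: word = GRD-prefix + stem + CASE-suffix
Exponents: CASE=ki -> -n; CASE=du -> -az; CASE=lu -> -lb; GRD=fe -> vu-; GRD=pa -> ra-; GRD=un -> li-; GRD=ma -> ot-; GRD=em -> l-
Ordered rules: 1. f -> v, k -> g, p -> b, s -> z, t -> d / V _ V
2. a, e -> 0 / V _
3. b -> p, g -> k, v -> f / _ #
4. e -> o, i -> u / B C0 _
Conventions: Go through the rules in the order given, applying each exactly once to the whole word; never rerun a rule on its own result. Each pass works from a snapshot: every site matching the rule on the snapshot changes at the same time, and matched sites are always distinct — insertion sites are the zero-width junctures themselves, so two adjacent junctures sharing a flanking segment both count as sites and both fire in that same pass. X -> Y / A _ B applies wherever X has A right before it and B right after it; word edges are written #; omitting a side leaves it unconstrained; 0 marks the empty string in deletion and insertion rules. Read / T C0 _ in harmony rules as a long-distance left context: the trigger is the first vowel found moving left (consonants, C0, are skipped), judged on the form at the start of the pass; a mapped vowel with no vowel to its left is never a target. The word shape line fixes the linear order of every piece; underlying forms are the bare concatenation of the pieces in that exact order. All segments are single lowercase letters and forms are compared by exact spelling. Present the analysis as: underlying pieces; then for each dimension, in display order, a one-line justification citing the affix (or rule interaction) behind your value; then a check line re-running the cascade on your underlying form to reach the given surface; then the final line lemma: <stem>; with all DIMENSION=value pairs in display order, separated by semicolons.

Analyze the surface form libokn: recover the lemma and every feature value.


underlying: li-abok-n
CASE=ki - signalled by the affix -n
GRD=un - signalled by the affix li-
check: liabokn -> liabokn -> libokn -> libokn -> libokn
lemma: abok; CASE=ki; GRD=un


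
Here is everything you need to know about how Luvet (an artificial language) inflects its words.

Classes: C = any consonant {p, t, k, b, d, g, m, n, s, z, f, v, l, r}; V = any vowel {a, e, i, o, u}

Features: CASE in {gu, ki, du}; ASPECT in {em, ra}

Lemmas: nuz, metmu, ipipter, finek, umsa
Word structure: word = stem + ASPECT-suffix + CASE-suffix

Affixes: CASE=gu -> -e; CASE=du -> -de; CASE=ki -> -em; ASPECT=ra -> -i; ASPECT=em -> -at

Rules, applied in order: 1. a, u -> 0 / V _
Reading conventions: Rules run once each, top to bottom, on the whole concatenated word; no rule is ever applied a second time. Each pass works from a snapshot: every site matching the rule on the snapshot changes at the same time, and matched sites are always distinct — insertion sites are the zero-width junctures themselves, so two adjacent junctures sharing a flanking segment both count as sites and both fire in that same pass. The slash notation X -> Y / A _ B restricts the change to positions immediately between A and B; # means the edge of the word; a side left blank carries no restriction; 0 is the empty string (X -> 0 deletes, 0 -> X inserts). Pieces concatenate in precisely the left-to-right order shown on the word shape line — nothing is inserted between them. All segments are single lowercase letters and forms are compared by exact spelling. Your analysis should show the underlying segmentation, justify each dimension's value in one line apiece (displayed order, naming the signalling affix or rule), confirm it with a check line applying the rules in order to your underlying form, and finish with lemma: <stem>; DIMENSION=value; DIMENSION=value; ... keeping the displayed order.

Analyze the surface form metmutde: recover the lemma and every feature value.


underlying: metmu-at-de
CASE=du - signalled by the affix -de
ASPECT=em - signalled by the affix -at
check: metmuatde -> metmutde
lemma: metmu; CASE=du; ASPECT=em


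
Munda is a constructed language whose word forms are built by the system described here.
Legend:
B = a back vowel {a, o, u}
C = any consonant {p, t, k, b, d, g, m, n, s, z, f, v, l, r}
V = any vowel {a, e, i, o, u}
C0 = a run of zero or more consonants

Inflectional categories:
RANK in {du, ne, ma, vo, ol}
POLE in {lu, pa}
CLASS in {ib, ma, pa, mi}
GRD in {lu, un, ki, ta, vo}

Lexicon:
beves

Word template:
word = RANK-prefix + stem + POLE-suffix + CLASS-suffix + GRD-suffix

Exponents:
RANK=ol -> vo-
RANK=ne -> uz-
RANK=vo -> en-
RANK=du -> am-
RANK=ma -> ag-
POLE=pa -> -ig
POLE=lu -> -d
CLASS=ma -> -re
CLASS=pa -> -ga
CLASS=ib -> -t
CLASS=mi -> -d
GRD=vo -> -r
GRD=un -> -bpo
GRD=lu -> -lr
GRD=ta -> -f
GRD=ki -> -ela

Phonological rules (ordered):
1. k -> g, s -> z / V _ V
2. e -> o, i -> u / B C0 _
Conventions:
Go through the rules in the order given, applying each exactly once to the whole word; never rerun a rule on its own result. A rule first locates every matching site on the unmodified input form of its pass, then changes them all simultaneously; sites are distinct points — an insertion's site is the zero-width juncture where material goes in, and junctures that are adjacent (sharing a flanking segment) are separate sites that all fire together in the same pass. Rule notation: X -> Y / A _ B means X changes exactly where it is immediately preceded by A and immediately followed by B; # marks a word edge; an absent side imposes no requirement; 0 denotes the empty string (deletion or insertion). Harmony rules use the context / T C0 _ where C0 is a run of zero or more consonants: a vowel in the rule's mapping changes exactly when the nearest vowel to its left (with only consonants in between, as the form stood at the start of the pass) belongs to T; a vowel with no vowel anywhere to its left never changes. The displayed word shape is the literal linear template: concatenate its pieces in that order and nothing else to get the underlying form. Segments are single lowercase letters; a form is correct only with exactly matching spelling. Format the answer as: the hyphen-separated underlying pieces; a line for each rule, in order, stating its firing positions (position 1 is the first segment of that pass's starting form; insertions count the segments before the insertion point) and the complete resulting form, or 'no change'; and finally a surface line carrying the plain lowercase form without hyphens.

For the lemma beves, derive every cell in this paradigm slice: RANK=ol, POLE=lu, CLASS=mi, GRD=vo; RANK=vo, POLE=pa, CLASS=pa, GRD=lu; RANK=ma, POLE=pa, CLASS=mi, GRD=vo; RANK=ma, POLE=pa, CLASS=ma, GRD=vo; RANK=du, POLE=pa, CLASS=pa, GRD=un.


cell RANK=ol, POLE=lu, CLASS=mi, GRD=vo:
underlying: vo-beves-d-d-r
1. k -> g, s -> z / V _ V: no change
2. e -> o, i -> u / B C0 _: fires at position(s) 4: vobovesddr
surface: vobovesddr

cell RANK=vo, POLE=pa, CLASS=pa, GRD=lu:
underlying: en-beves-ig-ga-lr
1. k -> g, s -> z / V _ V: fires at position(s) 7: enbeveziggalr
2. e -> o, i -> u / B C0 _: no change
surface: enbeveziggalr

cell RANK=ma, POLE=pa, CLASS=mi, GRD=vo:
underlying: ag-beves-ig-d-r
1. k -> g, s -> z / V _ V: fires at position(s) 7: agbevezigdr
2. e -> o, i -> u / B C0 _: fires at position(s) 4: agbovezigdr
surface: agbovezigdr

cell RANK=ma, POLE=pa, CLASS=ma, GRD=vo:
underlying: ag-beves-ig-re-r
1. k -> g, s -> z / V _ V: fires at position(s) 7: agbevezigrer
2. e -> o, i -> u / B C0 _: fires at position(s) 4: agbovezigrer
surface: agbovezigrer

cell RANK=du, POLE=pa, CLASS=pa, GRD=un:
underlying: am-beves-ig-ga-bpo
1. k -> g, s -> z / V _ V: fires at position(s) 7: ambeveziggabpo
2. e -> o, i -> u / B C0 _: fires at position(s) 4: amboveziggabpo
surface: amboveziggabpo


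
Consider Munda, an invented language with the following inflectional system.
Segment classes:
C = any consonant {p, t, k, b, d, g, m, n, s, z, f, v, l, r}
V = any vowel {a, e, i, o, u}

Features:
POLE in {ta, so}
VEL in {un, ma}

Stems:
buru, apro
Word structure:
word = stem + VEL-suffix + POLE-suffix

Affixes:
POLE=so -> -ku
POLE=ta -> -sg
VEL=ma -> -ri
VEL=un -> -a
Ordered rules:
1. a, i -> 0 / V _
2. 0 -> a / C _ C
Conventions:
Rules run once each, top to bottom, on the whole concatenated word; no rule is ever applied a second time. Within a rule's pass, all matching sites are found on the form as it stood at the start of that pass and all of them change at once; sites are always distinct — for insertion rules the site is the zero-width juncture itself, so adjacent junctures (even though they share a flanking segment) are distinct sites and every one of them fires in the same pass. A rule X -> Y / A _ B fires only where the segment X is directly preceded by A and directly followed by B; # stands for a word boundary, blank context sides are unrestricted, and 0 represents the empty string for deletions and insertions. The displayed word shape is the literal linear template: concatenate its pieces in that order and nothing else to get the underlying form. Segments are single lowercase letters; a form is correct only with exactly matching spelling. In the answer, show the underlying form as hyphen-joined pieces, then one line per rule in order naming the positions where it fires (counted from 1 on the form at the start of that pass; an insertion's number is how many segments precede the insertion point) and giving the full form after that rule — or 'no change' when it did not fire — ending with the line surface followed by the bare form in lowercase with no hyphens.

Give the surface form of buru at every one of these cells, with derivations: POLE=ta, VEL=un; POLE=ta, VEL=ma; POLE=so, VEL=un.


cell POLE=ta, VEL=un:
underlying: buru-a-sg
1. a, i -> 0 / V _: fires at position(s) 5: burusg
2. 0 -> a / C _ C: inserts after position(s) 5: burusag
surface: burusag

cell POLE=ta, VEL=ma:
underlying: buru-ri-sg
1. a, i -> 0 / V _: no change
2. 0 -> a / C _ C: inserts after position(s) 7: bururisag
surface: bururisag

cell POLE=so, VEL=un:
underlying: buru-a-ku
1. a, i -> 0 / V _: fires at position(s) 5: buruku
2. 0 -> a / C _ C: no change
surface: buruku


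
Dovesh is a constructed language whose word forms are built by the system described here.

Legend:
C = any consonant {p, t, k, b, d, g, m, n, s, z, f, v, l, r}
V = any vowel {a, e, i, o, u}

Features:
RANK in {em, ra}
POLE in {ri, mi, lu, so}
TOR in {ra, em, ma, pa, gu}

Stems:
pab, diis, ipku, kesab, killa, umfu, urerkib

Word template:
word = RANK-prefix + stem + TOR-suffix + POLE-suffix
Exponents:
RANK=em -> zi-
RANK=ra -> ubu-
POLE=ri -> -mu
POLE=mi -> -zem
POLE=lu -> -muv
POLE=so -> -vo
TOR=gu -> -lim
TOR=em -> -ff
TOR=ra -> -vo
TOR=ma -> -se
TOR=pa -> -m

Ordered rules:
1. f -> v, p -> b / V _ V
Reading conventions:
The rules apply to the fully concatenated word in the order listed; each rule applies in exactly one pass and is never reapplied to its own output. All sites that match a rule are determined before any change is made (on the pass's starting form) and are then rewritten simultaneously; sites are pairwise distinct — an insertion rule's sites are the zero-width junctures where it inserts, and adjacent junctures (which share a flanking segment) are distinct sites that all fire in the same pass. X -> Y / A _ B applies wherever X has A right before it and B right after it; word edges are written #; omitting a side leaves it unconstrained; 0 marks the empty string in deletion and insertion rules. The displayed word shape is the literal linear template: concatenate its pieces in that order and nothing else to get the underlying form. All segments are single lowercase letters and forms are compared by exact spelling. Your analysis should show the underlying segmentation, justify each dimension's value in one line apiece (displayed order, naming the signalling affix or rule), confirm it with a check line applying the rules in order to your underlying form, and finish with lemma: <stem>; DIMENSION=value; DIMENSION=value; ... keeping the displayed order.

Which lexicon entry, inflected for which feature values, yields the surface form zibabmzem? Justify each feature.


underlying: zi-pab-m-zem
RANK=em - signalled by the affix zi-
POLE=mi - signalled by the affix -zem
TOR=pa - signalled by the affix -m
check: zipabmzem -> zibabmzem
lemma: pab; RANK=em; POLE=mi; TOR=pa


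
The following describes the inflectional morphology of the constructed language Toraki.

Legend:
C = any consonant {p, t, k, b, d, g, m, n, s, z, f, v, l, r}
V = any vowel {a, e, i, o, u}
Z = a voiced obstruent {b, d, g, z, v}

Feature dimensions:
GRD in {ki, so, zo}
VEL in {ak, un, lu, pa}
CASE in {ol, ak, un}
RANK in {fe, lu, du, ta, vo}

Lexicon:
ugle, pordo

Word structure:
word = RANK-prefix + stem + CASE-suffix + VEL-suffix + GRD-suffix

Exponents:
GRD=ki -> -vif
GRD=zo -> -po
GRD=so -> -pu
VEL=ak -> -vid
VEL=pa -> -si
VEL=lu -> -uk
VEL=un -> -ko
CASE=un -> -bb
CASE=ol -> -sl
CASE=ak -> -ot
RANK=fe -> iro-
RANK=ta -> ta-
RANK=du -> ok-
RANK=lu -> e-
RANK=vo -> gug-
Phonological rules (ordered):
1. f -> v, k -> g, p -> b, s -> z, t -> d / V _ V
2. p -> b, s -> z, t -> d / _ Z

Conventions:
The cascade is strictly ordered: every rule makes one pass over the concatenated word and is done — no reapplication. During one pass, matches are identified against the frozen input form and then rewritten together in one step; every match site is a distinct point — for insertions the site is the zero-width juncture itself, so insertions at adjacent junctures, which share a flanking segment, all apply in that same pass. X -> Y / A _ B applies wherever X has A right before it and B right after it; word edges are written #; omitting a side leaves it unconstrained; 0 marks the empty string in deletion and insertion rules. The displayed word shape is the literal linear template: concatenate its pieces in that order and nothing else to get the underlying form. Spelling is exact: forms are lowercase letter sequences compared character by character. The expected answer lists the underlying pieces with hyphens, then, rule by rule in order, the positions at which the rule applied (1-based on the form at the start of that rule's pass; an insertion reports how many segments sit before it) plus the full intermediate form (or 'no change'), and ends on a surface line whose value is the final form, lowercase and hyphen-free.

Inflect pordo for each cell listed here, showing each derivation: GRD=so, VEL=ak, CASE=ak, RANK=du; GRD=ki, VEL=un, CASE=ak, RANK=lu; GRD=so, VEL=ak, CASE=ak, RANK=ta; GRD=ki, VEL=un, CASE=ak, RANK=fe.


cell GRD=so, VEL=ak, CASE=ak, RANK=du:
underlying: ok-pordo-ot-vid-pu
1. f -> v, k -> g, p -> b, s -> z, t -> d / V _ V: no change
2. p -> b, s -> z, t -> d / _ Z: fires at position(s) 9: okpordoodvidpu
surface: okpordoodvidpu

cell GRD=ki, VEL=un, CASE=ak, RANK=lu:
underlying: e-pordo-ot-ko-vif
1. f -> v, k -> g, p -> b, s -> z, t -> d / V _ V: fires at position(s) 2: ebordootkovif
2. p -> b, s -> z, t -> d / _ Z: no change
surface: ebordootkovif

cell GRD=so, VEL=ak, CASE=ak, RANK=ta:
underlying: ta-pordo-ot-vid-pu
1. f -> v, k -> g, p -> b, s -> z, t -> d / V _ V: fires at position(s) 3: tabordootvidpu
2. p -> b, s -> z, t -> d / _ Z: fires at position(s) 9: tabordoodvidpu
surface: tabordoodvidpu

cell GRD=ki, VEL=un, CASE=ak, RANK=fe:
underlying: iro-pordo-ot-ko-vif
1. f -> v, k -> g, p -> b, s -> z, t -> d / V _ V: fires at position(s) 4: irobordootkovif
2. p -> b, s -> z, t -> d / _ Z: no change
surface: irobordootkovif


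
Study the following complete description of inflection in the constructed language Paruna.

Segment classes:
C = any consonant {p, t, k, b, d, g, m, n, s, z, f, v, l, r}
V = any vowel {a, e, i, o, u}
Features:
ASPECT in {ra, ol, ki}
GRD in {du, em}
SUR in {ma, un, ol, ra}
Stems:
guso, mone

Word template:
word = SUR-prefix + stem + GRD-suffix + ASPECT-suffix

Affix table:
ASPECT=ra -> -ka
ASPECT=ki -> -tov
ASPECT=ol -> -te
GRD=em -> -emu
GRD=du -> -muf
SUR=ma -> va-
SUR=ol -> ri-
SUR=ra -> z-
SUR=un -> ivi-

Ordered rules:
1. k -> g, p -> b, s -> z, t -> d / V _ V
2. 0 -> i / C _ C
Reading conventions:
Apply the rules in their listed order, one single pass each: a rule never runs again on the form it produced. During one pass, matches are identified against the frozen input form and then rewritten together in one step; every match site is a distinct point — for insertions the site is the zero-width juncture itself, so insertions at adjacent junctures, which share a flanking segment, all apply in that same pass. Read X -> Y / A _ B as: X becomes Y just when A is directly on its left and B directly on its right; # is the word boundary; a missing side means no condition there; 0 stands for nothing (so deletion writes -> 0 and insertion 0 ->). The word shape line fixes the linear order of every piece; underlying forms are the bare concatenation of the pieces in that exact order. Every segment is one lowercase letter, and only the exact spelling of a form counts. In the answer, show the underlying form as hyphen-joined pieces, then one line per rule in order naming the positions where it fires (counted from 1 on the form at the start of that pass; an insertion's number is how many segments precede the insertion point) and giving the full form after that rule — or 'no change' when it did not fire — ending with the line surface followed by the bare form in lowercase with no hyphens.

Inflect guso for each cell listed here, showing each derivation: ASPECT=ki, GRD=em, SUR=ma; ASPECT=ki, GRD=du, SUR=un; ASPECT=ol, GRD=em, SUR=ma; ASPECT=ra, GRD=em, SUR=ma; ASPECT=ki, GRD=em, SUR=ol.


cell ASPECT=ki, GRD=em, SUR=ma:
underlying: va-guso-emu-tov
1. k -> g, p -> b, s -> z, t -> d / V _ V: fires at position(s) 5, 10: vaguzoemudov
2. 0 -> i / C _ C: no change
surface: vaguzoemudov

cell ASPECT=ki, GRD=du, SUR=un:
underlying: ivi-guso-muf-tov
1. k -> g, p -> b, s -> z, t -> d / V _ V: fires at position(s) 6: iviguzomuftov
2. 0 -> i / C _ C: inserts after position(s) 10: iviguzomufitov
surface: iviguzomufitov

cell ASPECT=ol, GRD=em, SUR=ma:
underlying: va-guso-emu-te
1. k -> g, p -> b, s -> z, t -> d / V _ V: fires at position(s) 5, 10: vaguzoemude
2. 0 -> i / C _ C: no change
surface: vaguzoemude

cell ASPECT=ra, GRD=em, SUR=ma:
underlying: va-guso-emu-ka
1. k -> g, p -> b, s -> z, t -> d / V _ V: fires at position(s) 5, 10: vaguzoemuga
2. 0 -> i / C _ C: no change
surface: vaguzoemuga

cell ASPECT=ki, GRD=em, SUR=ol:
underlying: ri-guso-emu-tov
1. k -> g, p -> b, s -> z, t -> d / V _ V: fires at position(s) 5, 10: riguzoemudov
2. 0 -> i / C _ C: no change
surface: riguzoemudov


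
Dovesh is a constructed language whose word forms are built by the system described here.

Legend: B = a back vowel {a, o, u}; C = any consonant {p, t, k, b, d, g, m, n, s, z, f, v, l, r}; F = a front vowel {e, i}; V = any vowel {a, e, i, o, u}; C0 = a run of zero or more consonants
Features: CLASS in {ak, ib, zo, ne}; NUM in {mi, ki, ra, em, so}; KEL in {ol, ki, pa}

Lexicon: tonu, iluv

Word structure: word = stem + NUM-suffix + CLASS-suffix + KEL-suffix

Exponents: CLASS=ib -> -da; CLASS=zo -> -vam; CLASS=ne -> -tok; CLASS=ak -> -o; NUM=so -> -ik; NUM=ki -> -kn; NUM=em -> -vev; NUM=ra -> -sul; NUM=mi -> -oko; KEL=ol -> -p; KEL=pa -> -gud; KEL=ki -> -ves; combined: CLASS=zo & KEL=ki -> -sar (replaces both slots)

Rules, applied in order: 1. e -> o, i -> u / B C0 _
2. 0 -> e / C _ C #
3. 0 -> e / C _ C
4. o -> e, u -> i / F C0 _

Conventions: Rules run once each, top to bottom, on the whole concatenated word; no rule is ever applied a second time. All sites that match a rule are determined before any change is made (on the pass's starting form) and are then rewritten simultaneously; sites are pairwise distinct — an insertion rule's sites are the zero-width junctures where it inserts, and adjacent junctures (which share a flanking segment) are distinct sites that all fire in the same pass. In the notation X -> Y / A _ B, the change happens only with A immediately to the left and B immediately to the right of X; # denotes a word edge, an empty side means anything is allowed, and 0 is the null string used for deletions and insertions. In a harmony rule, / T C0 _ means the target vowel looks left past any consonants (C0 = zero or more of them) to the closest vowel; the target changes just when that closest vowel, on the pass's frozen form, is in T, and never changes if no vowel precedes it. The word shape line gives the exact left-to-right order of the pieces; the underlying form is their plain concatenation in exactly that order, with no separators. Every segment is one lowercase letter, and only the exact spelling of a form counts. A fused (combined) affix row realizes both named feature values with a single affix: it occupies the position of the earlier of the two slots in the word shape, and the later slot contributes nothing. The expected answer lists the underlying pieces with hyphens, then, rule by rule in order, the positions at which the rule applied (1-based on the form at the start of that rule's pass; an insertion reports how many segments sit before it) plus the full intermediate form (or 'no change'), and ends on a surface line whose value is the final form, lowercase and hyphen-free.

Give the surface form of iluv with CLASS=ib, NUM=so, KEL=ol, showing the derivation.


underlying: iluv-ik-da-p
1. e -> o, i -> u / B C0 _: fires at position(s) 5: iluvukdap
2. 0 -> e / C _ C #: no change
3. 0 -> e / C _ C: inserts after position(s) 6: iluvukedap
4. o -> e, u -> i / F C0 _: fires at position(s) 3: ilivukedap
surface: ilivukedap


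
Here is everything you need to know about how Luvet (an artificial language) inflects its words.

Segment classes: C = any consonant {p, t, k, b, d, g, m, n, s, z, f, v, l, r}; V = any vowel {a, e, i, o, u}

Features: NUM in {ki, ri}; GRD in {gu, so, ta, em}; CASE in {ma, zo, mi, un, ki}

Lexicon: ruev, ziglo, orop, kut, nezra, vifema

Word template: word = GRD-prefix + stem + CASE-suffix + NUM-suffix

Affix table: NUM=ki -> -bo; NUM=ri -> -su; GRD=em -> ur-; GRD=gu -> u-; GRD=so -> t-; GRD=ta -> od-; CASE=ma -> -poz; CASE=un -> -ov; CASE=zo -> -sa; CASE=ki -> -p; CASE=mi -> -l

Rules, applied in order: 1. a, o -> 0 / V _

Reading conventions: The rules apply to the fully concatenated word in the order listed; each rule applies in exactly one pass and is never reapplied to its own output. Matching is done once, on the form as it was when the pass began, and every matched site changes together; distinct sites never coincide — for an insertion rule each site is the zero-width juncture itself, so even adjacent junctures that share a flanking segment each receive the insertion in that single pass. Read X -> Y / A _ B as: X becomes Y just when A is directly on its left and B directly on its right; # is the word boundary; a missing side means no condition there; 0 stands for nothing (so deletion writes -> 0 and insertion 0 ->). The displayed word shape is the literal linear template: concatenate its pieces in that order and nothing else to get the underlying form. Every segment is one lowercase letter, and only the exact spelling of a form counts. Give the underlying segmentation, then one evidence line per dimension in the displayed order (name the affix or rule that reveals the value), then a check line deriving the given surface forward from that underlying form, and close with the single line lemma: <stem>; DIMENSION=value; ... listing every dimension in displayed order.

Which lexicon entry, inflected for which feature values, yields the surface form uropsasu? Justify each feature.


underlying: u-orop-sa-su
NUM=ri - signalled by the affix -su
GRD=gu - signalled by the affix u-
CASE=zo - signalled by the affix -sa
check: uoropsasu -> uropsasu
lemma: orop; NUM=ri; GRD=gu; CASE=zo


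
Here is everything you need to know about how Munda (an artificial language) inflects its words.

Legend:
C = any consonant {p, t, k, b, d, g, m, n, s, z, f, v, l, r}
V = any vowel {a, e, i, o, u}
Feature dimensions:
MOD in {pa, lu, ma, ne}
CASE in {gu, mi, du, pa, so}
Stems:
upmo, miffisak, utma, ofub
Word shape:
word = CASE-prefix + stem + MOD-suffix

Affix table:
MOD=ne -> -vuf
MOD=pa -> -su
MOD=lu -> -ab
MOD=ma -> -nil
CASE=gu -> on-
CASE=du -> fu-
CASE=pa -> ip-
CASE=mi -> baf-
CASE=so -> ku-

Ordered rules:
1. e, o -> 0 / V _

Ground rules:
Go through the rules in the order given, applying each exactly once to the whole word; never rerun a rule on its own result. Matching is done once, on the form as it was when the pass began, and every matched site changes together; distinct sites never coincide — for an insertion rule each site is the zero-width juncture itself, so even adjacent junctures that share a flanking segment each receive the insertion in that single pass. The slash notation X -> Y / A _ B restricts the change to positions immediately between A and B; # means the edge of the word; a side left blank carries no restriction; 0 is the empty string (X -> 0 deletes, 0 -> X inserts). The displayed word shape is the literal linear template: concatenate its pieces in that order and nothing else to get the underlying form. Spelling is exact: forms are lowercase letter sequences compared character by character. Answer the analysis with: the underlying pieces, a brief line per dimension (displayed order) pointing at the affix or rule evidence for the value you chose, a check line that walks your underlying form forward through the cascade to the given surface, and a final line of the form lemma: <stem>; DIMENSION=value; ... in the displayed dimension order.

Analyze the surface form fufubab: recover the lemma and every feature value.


underlying: fu-ofub-ab
MOD=lu - signalled by the affix -ab
CASE=du - signalled by the affix fu-
check: fuofubab -> fufubab
lemma: ofub; MOD=lu; CASE=du
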